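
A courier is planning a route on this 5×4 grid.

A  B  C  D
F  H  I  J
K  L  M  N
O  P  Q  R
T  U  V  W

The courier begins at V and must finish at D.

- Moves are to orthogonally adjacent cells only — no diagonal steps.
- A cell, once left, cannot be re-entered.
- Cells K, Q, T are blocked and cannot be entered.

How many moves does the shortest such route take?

The Manhattan distance from V to D is |5−1| + |3−4| = 5, so at least 5 moves are needed.
A route of 5 moves achieves this: V → W → R → N → J → D.
Since 5 matches the lower bound, it is optimal.

5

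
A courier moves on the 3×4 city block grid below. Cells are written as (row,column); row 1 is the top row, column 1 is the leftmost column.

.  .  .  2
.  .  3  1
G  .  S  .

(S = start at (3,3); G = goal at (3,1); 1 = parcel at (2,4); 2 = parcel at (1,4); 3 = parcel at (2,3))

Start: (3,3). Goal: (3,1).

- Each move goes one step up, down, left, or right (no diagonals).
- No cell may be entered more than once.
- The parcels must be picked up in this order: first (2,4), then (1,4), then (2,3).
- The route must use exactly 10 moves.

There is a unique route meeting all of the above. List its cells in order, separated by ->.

The waypoints must appear in the order (2,4), (1,4), (2,3), with no cell reused.
Route from (3,3): right to (3,4), 2× up (reaching (1,4)), left to (1,3), down to (2,3), left to (2,2), up to (1,2), left to (1,1), 2× down (reaching (3,1)) — 10 moves in all.
Check: order respected (1 at step 2, 2 at step 3, 3 at step 5); 10 moves as required.

(3,3) -> (3,4) -> (2,4) -> (1,4) -> (1,3) -> (2,3) -> (2,2) -> (1,2) -> (1,1) -> (2,1) -> (3,1)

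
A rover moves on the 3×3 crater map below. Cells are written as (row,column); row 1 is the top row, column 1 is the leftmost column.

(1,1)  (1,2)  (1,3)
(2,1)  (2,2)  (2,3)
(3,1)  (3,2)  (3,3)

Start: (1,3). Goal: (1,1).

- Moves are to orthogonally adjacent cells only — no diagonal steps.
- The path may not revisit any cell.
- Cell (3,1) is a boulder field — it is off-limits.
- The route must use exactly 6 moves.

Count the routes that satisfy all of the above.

2

Need simple routes of exactly 6 moves from (1,3) to (1,1) (Manhattan distance 2, so 2 moves are spent on a detour and 2 undoing it).
Enumerating: (1,3) (2,3) (3,3) (3,2) (2,2) (1,2) (1,1) | (1,3) (2,3) (3,3) (3,2) (2,2) (2,1) (1,1).
That gives 2 routes.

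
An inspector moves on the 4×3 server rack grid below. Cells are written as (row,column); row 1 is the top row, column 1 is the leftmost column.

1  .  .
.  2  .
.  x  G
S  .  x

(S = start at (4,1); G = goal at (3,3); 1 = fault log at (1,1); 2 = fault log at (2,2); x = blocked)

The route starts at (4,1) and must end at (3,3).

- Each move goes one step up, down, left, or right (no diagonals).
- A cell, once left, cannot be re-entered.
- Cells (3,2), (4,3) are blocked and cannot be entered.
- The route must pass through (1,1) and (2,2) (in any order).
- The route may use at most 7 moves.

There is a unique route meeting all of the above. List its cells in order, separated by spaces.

(4,1) (3,1) (2,1) (1,1) (1,2) (2,2) (2,3) (3,3)

The budget equals the shortest possible length, so every move has to be on a shortest route through the required cells.
Route from (4,1): up 3 to (1,1), right 1 to (1,2), down 1 to (2,2), right 1 to (2,3), down 1 to (3,3) — 7 moves in all.
Check: all required cells visited; 7 ≤ 7 moves.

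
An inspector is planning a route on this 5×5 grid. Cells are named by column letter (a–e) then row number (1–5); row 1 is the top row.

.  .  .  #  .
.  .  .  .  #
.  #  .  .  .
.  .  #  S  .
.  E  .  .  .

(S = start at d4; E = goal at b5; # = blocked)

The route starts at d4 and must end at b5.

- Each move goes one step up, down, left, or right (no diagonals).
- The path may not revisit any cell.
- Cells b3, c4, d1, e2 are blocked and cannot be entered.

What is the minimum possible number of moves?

3

The Manhattan distance from d4 to b5 is |4−5| + |4−2| = 3, so at least 3 moves are needed.
A route of 3 moves achieves this: d4 → d5 → c5 → b5.
Since 3 matches the lower bound, it is optimal.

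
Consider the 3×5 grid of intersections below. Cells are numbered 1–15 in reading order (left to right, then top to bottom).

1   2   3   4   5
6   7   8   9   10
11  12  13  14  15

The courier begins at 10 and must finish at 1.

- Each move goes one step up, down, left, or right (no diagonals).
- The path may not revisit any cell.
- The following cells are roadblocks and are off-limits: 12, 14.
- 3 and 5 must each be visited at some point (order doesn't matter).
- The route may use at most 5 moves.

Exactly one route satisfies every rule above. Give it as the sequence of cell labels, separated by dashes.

10 - 5 - 4 - 3 - 2 - 1

The budget equals the shortest possible length, so every move has to be on a shortest route through the required cells.
Route from 10: up 1 to 5, left 4 to 1 — 5 moves in all.
Check: all required cells visited; 5 ≤ 5 moves.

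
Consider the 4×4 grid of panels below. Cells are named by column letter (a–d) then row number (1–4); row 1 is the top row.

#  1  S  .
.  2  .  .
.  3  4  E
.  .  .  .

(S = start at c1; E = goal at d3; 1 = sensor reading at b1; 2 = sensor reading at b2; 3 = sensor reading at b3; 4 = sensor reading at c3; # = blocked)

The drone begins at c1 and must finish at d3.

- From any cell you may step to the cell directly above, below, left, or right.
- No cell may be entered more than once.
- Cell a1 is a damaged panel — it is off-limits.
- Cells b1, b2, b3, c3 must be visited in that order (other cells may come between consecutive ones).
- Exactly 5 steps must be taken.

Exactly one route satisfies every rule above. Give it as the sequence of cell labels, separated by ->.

The waypoints must appear in the order b1, b2, b3, c3, with no cell reused.
Route from c1: left 1 to b1, down 2 to b3, right 2 to d3 — 5 moves in all.
Check: order respected (1 at step 1, 2 at step 2, 3 at step 3, 4 at step 4); 5 moves as required.

c1 -> b1 -> b2 -> b3 -> c3 -> d3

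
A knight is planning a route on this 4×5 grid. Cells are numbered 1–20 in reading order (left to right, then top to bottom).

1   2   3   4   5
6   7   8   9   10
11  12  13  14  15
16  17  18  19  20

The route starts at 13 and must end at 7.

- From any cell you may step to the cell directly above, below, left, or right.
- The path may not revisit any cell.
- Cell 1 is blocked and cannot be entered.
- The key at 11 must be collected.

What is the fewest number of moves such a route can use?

4

Any route passes through 11 somewhere between 13 and 7. Summing Manhattan distances along the two legs (13 → 11 → 7) gives a lower bound of 2 + 2 = 4 moves.
A route of 4 moves achieves this: 13 → 12 → 11 → 6 → 7.
Since 4 matches the lower bound, it is optimal.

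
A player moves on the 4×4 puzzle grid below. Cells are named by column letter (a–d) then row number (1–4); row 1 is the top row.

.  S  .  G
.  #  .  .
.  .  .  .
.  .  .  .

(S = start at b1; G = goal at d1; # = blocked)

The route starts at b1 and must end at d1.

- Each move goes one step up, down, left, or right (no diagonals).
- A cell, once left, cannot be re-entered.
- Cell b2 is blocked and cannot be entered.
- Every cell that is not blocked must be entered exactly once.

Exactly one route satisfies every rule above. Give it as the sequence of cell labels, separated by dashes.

b1 - a1 - a2 - a3 - a4 - b4 - b3 - c3 - c4 - d4 - d3 - d2 - c2 - c1 - d1

Need to visit all 15 open cells exactly once, starting at b1 and ending at d1.
Route from b1: left 1 to a1, down 3 to a4, right 1 to b4, up 1 to b3, right 1 to c3, down 1 to c4, right 1 to d4, up 2 to d2, left 1 to c2, up 1 to c1, right 1 to d1 — 14 moves in all.
Check: all 15 open cells covered.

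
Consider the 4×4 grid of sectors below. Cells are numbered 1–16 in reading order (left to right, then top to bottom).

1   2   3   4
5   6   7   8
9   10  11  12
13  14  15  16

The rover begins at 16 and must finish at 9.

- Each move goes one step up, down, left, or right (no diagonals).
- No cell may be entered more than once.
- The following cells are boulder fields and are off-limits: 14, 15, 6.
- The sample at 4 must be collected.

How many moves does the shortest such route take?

8

Any route passes through 4 somewhere between 16 and 9. Summing Manhattan distances along the two legs (16 → 4 → 9) gives a lower bound of 3 + 5 = 8 moves.
A route of 8 moves achieves this: 16 → 12 → 8 → 4 → 3 → 7 → 11 → 10 → 9.
Since 8 matches the lower bound, it is optimal.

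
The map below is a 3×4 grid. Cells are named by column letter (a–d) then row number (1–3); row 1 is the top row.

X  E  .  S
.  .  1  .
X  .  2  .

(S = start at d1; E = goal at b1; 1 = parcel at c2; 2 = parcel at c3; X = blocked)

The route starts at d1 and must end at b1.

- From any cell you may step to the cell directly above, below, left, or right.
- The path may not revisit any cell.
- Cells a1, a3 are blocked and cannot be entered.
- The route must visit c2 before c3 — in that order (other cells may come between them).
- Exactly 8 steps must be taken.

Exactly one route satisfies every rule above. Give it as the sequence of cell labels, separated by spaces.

d1 c1 c2 d2 d3 c3 b3 b2 b1

The waypoints must appear in the order c2, c3, with no cell reused.
Route from d1: left 1 to c1, down 1 to c2, right 1 to d2, down 1 to d3, left 2 to b3, up 2 to b1 — 8 moves in all.
Check: order respected (1 at step 2, 2 at step 5); 8 moves as required.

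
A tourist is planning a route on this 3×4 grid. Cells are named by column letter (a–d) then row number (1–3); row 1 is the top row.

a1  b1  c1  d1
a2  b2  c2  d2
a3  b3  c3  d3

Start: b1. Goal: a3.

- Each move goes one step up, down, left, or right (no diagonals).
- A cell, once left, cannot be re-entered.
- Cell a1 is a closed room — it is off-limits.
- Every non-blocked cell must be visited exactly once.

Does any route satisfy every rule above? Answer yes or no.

no

Colour the cells like a checkerboard: each orthogonal step flips colour, so a Hamiltonian route alternates colours. Here there are 5 cells of one colour and 6 of the other, with start on the opposite colour to the goal — the counts and endpoints can't be arranged into an alternating sequence of length 11, so no Hamiltonian route exists.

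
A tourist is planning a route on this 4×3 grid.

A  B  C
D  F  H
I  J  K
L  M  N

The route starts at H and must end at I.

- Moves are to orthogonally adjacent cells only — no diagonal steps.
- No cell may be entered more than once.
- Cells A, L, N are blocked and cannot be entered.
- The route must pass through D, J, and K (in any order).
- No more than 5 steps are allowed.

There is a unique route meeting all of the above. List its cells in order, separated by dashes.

The 5-move cap with required stops at D, J, K leaves no slack for detours.
Route from H: down to K, left to J, up to F, left to D, down to I — 5 moves in all.
Check: all required cells visited; 5 ≤ 5 moves.

H - K - J - F - D - I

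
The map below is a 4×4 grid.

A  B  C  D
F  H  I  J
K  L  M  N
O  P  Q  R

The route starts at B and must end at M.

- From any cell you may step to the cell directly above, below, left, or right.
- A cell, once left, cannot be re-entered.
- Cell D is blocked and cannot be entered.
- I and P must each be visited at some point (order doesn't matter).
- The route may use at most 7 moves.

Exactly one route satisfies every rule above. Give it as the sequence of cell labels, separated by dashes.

Any route must reach I and P and still end at M within 7 moves, so the order of the required stops is forced.
Route from B: right to C, down to I, left to H, 2× down (reaching P), right to Q, up to M — 7 moves in all.
Check: all required cells visited; 7 ≤ 7 moves.

B - C - I - H - L - P - Q - M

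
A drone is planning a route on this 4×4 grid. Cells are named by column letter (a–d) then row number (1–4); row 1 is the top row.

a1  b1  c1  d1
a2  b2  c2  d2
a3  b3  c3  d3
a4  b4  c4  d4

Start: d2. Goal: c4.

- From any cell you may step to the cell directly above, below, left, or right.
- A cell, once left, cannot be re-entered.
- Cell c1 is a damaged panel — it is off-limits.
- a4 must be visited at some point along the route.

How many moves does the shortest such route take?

7

Any route passes through a4 somewhere between d2 and c4. Summing Manhattan distances along the two legs (d2 → a4 → c4) gives a lower bound of 5 + 2 = 7 moves.
A route of 7 moves achieves this: d2 → d3 → c3 → b3 → a3 → a4 → b4 → c4.
Since 7 matches the lower bound, it is optimal.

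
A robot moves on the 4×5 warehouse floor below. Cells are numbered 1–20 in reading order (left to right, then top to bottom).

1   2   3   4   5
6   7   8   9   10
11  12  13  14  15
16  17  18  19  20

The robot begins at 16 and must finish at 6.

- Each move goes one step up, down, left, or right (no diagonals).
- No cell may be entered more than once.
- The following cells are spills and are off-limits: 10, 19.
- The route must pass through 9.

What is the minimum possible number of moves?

Any route passes through 9 somewhere between 16 and 6. Summing Manhattan distances along the two legs (16 → 9 → 6) gives a lower bound of 5 + 3 = 8 moves.
A route of 8 moves achieves this: 16 → 11 → 12 → 13 → 14 → 9 → 8 → 7 → 6.
Since 8 matches the lower bound, it is optimal.

8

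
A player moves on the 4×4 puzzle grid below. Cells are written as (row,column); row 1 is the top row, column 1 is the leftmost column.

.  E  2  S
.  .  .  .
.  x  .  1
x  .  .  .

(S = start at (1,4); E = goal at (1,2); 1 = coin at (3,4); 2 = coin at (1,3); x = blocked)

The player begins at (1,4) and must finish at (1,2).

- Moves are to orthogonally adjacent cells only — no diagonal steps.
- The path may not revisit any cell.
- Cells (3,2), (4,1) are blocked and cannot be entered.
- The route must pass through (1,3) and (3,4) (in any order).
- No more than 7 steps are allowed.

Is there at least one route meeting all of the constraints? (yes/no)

yes

One route that works: (1,4) → (2,4) → (3,4) → (3,3) → (2,3) → (1,3) → (1,2).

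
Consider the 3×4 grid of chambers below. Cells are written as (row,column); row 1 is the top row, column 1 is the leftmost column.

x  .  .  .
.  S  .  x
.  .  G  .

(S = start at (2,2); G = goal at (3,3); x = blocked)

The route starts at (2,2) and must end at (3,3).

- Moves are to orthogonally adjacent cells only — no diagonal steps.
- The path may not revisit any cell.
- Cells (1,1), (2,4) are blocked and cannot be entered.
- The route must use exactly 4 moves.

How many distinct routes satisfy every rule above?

2

Need simple routes of exactly 4 moves from (2,2) to (3,3) (Manhattan distance 2, so 1 moves are spent on a detour and 1 undoing it).
Enumerating: (2,2) (1,2) (1,3) (2,3) (3,3) | (2,2) (2,1) (3,1) (3,2) (3,3).
That gives 2 routes.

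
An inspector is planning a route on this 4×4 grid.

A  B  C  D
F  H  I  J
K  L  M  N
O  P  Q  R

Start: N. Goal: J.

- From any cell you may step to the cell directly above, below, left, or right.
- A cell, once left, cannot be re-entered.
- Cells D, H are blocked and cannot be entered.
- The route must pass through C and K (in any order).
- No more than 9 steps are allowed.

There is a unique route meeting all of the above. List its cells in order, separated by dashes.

N - M - L - K - F - A - B - C - I - J

Any route must reach C and K and still end at J within 9 moves, so the order of the required stops is forced.
Route from N: left 3 to K, up 2 to A, right 2 to C, down 1 to I, right 1 to J — 9 moves in all.
Check: all required cells visited; 9 ≤ 9 moves.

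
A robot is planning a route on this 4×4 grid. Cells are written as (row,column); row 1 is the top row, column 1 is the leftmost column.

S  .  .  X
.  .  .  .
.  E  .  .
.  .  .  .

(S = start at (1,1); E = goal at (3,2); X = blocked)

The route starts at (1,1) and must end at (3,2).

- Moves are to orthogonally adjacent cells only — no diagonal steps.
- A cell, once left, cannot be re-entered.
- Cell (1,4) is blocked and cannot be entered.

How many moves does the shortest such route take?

3

The Manhattan distance from (1,1) to (3,2) is |1−3| + |1−2| = 3, so at least 3 moves are needed.
A route of 3 moves achieves this: (1,1) → (2,1) → (3,1) → (3,2).
Since 3 matches the lower bound, it is optimal.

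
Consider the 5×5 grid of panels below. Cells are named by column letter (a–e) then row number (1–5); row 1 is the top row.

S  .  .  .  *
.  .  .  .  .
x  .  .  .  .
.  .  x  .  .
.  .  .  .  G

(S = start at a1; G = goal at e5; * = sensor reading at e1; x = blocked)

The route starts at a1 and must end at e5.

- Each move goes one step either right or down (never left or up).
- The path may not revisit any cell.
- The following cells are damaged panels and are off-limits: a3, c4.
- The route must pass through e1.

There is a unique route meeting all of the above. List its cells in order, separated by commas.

Moves only go right or down, so the column and row indices never decrease.
Route from a1: right 4 to e1, down 4 to e5 — 8 moves in all.
Check: all required cells visited.

a1, b1, c1, d1, e1, e2, e3, e4, e5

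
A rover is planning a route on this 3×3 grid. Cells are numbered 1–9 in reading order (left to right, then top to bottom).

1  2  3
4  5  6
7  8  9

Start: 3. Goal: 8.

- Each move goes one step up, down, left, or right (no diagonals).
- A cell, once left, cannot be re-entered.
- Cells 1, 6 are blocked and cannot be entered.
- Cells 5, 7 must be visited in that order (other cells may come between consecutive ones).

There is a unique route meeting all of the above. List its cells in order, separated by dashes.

The waypoints must appear in the order 5, 7, with no cell reused.
Route from 3: left to 2, down to 5, left to 4, down to 7, right to 8 — 5 moves in all.
Check: order respected (5 at step 2, 7 at step 4).

3 - 2 - 5 - 4 - 7 - 8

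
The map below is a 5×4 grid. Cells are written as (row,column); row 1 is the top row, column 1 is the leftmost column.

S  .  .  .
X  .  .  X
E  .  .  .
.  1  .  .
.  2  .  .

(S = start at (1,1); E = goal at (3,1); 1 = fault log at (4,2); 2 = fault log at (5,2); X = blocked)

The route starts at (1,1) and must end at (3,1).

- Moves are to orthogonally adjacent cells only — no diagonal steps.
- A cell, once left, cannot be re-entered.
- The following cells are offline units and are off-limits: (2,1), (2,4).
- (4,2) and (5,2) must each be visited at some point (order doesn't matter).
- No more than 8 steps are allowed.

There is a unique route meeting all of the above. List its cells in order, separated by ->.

The budget equals the shortest possible length, so every move has to be on a shortest route through the required cells.
Route from (1,1): right 1 to (1,2), down 4 to (5,2), left 1 to (5,1), up 2 to (3,1) — 8 moves in all.
Check: all required cells visited; 8 ≤ 8 moves.

(1,1) -> (1,2) -> (2,2) -> (3,2) -> (4,2) -> (5,2) -> (5,1) -> (4,1) -> (3,1)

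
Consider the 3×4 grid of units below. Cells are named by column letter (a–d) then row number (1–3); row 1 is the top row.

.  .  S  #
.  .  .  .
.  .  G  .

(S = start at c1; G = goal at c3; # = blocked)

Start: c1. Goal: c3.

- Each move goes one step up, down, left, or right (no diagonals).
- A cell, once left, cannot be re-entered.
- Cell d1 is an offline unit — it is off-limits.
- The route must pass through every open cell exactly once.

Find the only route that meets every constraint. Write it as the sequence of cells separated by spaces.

Need to visit all 11 open cells exactly once, starting at c1 and ending at c3.
Route from c1: left 2 to a1, down 2 to a3, right 1 to b3, up 1 to b2, right 2 to d2, down 1 to d3, left 1 to c3 — 10 moves in all.
Check: all 11 open cells covered.

c1 b1 a1 a2 a3 b3 b2 c2 d2 d3 c3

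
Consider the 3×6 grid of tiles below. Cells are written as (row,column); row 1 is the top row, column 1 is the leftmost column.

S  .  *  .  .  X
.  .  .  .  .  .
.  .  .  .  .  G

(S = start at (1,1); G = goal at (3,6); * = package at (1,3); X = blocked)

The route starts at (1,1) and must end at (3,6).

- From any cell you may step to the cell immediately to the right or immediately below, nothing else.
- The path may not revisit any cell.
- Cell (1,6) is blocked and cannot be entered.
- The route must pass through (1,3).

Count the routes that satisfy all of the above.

9

A right/down-only route from (1,1) to (3,6) makes exactly 2 down-moves and 5 right-moves in some order.
With no other constraints that would be C(7,2) = 21 routes.
Split at (1,3) and multiply the segment counts (each segment already excludes blocked cells): (1,1)→(1,3): 1; (1,3)→(3,6): 9; product = 9.
That gives 9 routes.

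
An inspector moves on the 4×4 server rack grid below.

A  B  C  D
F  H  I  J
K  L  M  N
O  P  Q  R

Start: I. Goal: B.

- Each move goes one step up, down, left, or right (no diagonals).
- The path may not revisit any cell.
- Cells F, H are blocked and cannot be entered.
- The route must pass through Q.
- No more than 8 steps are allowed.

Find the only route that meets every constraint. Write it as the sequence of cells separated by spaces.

I M Q R N J D C B

The 8-move cap with required stops at Q leaves no slack for detours.
Route from I: 2× down (reaching Q), right to R, 3× up (reaching D), 2× left (reaching B) — 8 moves in all.
Check: all required cells visited; 8 ≤ 8 moves.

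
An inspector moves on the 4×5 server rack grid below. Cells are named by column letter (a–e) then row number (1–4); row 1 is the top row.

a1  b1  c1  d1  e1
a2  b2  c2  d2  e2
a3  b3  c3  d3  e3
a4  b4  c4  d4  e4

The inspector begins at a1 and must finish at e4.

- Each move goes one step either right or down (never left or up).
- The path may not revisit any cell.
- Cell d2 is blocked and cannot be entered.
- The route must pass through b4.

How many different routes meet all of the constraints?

4

A right/down-only route from a1 to e4 makes exactly 3 down-moves and 4 right-moves in some order.
With no other constraints that would be C(7,3) = 35 routes.
Split at b4 and multiply the segment counts (each segment already excludes blocked cells): a1→b4: 4; b4→e4: 1; product = 4.
That gives 4 routes.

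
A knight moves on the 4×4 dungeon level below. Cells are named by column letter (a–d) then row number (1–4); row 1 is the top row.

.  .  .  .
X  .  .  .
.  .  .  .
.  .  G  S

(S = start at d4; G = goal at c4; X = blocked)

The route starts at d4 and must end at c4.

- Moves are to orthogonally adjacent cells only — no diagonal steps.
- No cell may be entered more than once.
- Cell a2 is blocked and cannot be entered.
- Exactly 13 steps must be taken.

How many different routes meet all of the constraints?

2

Need simple routes of exactly 13 moves from d4 to c4 (Manhattan distance 1, so 6 moves are spent on a detour and 6 undoing it).
Enumerating: d4 d3 d2 d1 c1 b1 b2 c2 c3 b3 a3 a4 b4 c4 | d4 d3 c3 c2 d2 d1 c1 b1 b2 b3 a3 a4 b4 c4.
That gives 2 routes.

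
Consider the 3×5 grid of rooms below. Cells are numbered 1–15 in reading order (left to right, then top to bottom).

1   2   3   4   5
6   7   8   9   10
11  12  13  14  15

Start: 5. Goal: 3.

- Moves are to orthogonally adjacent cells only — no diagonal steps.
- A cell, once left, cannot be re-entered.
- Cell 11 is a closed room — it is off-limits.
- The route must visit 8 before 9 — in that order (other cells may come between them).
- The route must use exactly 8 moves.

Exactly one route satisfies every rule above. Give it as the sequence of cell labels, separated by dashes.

The waypoints must appear in the order 8, 9, with no cell reused.
Route from 5: 2× down (reaching 15), 2× left (reaching 13), up to 8, right to 9, up to 4, left to 3 — 8 moves in all.
Check: order respected (8 at step 5, 9 at step 6); 8 moves as required.

5 - 10 - 15 - 14 - 13 - 8 - 9 - 4 - 3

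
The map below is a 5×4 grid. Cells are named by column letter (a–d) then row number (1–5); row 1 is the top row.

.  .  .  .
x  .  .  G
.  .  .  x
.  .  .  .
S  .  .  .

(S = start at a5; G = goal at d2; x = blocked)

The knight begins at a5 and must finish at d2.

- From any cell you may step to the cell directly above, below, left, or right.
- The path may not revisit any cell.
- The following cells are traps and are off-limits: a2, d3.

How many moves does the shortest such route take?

The Manhattan distance from a5 to d2 is |5−2| + |1−4| = 6, so at least 6 moves are needed.
A route of 6 moves achieves this: a5 → a4 → a3 → b3 → b2 → c2 → d2.
Since 6 matches the lower bound, it is optimal.

6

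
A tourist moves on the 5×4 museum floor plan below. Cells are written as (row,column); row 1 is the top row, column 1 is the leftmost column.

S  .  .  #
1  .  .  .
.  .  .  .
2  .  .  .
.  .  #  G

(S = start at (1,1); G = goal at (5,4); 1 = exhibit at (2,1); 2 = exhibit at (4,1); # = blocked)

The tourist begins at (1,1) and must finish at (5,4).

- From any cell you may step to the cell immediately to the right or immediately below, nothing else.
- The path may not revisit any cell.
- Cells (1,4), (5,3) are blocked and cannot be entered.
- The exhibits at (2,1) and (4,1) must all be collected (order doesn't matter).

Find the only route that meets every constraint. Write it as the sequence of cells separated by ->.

(1,1) -> (2,1) -> (3,1) -> (4,1) -> (4,2) -> (4,3) -> (4,4) -> (5,4)

Moves only go right or down, so the column and row indices never decrease.
Route from (1,1): 3× down (reaching (4,1)), 3× right (reaching (4,4)), down to (5,4) — 7 moves in all.
Check: all required cells visited.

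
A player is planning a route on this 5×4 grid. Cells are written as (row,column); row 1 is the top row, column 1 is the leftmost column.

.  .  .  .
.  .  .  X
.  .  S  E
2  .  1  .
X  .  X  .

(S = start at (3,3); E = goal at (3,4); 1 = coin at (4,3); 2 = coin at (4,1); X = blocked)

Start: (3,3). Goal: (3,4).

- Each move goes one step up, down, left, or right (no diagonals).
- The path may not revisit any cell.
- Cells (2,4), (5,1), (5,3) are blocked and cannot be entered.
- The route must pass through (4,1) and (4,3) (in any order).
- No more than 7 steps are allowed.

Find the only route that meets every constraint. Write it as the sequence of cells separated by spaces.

(3,3) (3,2) (3,1) (4,1) (4,2) (4,3) (4,4) (3,4)

The 7-move cap with required stops at (4,1), (4,3) leaves no slack for detours.
Route from (3,3): 2× left (reaching (3,1)), down to (4,1), 3× right (reaching (4,4)), up to (3,4) — 7 moves in all.
Check: all required cells visited; 7 ≤ 7 moves.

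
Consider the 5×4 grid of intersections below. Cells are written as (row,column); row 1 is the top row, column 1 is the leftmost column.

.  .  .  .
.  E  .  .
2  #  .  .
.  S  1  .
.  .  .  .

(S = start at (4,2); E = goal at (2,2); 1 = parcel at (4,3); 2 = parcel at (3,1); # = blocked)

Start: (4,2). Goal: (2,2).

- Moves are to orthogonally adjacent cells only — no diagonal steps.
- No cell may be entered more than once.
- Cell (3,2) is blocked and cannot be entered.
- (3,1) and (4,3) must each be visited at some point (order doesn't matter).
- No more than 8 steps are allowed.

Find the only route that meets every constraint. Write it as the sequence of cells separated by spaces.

The budget equals the shortest possible length, so every move has to be on a shortest route through the required cells.
Route from (4,2): right 1 to (4,3), down 1 to (5,3), left 2 to (5,1), up 3 to (2,1), right 1 to (2,2) — 8 moves in all.
Check: all required cells visited; 8 ≤ 8 moves.

(4,2) (4,3) (5,3) (5,2) (5,1) (4,1) (3,1) (2,1) (2,2)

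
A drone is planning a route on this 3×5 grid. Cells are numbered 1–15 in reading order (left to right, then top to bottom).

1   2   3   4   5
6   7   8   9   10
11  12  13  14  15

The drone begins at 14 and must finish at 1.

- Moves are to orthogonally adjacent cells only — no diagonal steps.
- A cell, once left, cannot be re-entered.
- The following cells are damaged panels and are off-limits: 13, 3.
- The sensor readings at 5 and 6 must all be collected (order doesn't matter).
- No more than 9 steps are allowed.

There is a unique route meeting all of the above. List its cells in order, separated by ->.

The budget equals the shortest possible length, so every move has to be on a shortest route through the required cells.
Route from 14: right 1 to 15, up 2 to 5, left 1 to 4, down 1 to 9, left 3 to 6, up 1 to 1 — 9 moves in all.
Check: all required cells visited; 9 ≤ 9 moves.

14 -> 15 -> 10 -> 5 -> 4 -> 9 -> 8 -> 7 -> 6 -> 1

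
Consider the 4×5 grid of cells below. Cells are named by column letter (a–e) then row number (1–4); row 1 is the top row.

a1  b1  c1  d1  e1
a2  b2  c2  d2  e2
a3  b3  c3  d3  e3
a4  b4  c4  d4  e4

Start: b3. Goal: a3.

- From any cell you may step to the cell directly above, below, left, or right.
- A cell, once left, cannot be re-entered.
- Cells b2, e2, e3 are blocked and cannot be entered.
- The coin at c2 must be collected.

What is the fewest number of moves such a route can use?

7

Any route passes through c2 somewhere between b3 and a3. Summing Manhattan distances along the two legs (b3 → c2 → a3) gives a lower bound of 2 + 3 = 5 moves.
The shortest route satisfying every rule uses 7 moves: b3 → c3 → c2 → c1 → b1 → a1 → a2 → a3.
The no-revisit rule (legs can't share cells) pushes the minimum above the 5-move bound; an exhaustive check rules out every length from 5 to 6, leaving 7 as the minimum.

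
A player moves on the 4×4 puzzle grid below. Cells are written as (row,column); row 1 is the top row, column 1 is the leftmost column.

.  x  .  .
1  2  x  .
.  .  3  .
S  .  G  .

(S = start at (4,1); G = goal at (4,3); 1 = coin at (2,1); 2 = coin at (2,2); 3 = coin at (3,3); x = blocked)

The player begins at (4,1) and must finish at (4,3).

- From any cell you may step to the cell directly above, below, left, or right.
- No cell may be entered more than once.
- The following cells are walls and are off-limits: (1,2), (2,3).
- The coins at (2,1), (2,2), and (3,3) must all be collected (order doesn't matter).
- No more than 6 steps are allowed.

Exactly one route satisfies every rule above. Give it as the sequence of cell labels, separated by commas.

(4,1), (3,1), (2,1), (2,2), (3,2), (3,3), (4,3)

Any route must reach (2,1), (2,2), and (3,3) and still end at (4,3) within 6 moves, so the order of the required stops is forced.
Route from (4,1): up 2 to (2,1), right 1 to (2,2), down 1 to (3,2), right 1 to (3,3), down 1 to (4,3) — 6 moves in all.
Check: all required cells visited; 6 ≤ 6 moves.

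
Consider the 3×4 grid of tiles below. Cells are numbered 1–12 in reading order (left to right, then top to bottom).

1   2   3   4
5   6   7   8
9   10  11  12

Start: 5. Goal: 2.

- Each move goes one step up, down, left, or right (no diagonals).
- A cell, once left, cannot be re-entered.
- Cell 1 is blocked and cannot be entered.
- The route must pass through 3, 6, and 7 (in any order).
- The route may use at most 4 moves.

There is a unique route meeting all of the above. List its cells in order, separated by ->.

The 4-move cap with required stops at 3, 6, 7 leaves no slack for detours.
Route from 5: 2× right (reaching 7), up to 3, left to 2 — 4 moves in all.
Check: all required cells visited; 4 ≤ 4 moves.

5 -> 6 -> 7 -> 3 -> 2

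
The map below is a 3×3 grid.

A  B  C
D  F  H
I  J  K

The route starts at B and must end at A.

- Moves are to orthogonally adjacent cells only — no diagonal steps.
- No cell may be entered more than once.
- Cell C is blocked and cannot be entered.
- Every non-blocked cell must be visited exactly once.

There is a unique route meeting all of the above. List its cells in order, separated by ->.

B -> F -> H -> K -> J -> I -> D -> A

Need to visit all 8 open cells exactly once, starting at B and ending at A.
Cell K has only two open neighbours (H and J), so the path must pass straight through it: one of those is the cell it's entered from and the other is where it exits.
Route from B: down 1 to F, right 1 to H, down 1 to K, left 2 to I, up 2 to A — 7 moves in all.
Check: all 8 open cells covered.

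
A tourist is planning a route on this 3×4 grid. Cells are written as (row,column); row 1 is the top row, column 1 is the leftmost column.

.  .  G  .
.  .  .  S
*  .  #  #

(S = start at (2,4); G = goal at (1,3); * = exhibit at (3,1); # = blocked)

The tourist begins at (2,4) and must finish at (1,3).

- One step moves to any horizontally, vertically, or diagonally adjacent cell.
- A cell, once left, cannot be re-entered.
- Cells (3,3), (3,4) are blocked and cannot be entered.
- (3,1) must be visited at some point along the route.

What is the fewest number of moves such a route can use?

5

Any route passes through (3,1) somewhere between (2,4) and (1,3). Summing Chebyshev distances along the two legs ((2,4) → (3,1) → (1,3)) gives a lower bound of 3 + 2 = 5 moves.
A route of 5 moves achieves this: (2,4) → (2,3) → (3,2) → (3,1) → (2,2) → (1,3).
Since 5 matches the lower bound, it is optimal.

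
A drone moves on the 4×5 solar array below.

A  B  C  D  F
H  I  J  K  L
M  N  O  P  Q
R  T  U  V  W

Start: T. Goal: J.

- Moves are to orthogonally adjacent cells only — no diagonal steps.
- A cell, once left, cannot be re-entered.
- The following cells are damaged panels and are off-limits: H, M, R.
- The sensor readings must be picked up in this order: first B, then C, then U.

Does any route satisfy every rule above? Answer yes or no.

yes

One route that works: T → N → I → B → C → D → K → P → V → U → O → J.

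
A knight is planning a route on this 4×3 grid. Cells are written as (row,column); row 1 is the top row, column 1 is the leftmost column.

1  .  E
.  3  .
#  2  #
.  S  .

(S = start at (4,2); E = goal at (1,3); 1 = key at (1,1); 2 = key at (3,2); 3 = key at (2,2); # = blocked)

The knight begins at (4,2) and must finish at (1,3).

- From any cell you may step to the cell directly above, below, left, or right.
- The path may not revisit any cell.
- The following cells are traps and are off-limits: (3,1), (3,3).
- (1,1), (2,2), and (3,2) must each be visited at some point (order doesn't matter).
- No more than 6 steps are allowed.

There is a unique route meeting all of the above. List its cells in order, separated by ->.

(4,2) -> (3,2) -> (2,2) -> (2,1) -> (1,1) -> (1,2) -> (1,3)

Any route must reach (1,1), (2,2), and (3,2) and still end at (1,3) within 6 moves, so the order of the required stops is forced.
Route from (4,2): up 2 to (2,2), left 1 to (2,1), up 1 to (1,1), right 2 to (1,3) — 6 moves in all.
Check: all required cells visited; 6 ≤ 6 moves.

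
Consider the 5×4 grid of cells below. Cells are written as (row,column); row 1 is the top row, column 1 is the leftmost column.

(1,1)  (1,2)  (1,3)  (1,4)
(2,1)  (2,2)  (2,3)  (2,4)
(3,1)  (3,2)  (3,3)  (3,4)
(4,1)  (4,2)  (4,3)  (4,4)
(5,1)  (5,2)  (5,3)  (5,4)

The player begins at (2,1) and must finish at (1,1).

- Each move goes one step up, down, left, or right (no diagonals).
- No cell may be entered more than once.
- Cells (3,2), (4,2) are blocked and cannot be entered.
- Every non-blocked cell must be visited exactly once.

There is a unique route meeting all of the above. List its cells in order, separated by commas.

(2,1), (3,1), (4,1), (5,1), (5,2), (5,3), (5,4), (4,4), (4,3), (3,3), (3,4), (2,4), (1,4), (1,3), (2,3), (2,2), (1,2), (1,1)

Need to visit all 18 open cells exactly once, starting at (2,1) and ending at (1,1).
Cell (1,4) has only two open neighbours ((2,4) and (1,3)), so the path must pass straight through it: one of those is the cell it's entered from and the other is where it exits.
Route from (2,1): 3× down (reaching (5,1)), 3× right (reaching (5,4)), up to (4,4), left to (4,3), up to (3,3), right to (3,4), 2× up (reaching (1,4)), left to (1,3), down to (2,3), left to (2,2), up to (1,2), left to (1,1) — 17 moves in all.
Check: all 18 open cells covered.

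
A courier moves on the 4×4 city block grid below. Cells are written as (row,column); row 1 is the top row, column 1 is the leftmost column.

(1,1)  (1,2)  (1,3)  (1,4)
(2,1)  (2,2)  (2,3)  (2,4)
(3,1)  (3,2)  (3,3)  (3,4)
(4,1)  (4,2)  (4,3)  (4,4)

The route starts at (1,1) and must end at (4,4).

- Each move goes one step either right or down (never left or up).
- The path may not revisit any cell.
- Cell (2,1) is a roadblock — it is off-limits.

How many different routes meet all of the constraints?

A right/down-only route from (1,1) to (4,4) makes exactly 3 down-moves and 3 right-moves in some order.
With no other constraints that would be C(6,3) = 20 routes.
Subtract routes through each blocked cell (inclusion–exclusion for overlaps): − through (2,1): 10 → 10.
That gives 10 routes.

10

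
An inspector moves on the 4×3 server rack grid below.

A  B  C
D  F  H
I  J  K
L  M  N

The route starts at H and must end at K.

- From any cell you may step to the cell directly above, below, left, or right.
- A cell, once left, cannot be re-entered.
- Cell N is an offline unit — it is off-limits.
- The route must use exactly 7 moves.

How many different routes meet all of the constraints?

Need simple routes of exactly 7 moves from H to K (Manhattan distance 1, so 3 moves are spent on a detour and 3 undoing it).
Enumerating: H C B F D I J K | H C B A D I J K | H C B A D F J K | H F B A D I J K | H F D I L M J K.
That gives 5 routes.

5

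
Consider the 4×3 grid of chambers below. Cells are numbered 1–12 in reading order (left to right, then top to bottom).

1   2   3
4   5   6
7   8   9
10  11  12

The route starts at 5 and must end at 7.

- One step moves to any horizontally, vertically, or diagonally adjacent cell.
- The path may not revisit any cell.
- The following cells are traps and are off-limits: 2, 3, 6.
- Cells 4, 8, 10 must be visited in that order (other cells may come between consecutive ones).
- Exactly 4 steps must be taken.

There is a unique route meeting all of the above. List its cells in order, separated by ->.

The waypoints must appear in the order 4, 8, 10, with no cell reused.
Route from 5: left to 4, down-right to 8, down-left to 10, up to 7 — 4 moves in all.
Check: order respected (4 at step 1, 8 at step 2, 10 at step 3); 4 moves as required.

5 -> 4 -> 8 -> 10 -> 7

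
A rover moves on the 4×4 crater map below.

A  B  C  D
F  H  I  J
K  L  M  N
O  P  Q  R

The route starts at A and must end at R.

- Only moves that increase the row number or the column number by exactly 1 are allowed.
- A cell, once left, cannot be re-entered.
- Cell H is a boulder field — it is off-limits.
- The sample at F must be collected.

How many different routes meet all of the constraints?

4

A right/down-only route from A to R makes exactly 3 down-moves and 3 right-moves in some order.
With no other constraints that would be C(6,3) = 20 routes.
Split at F and multiply the segment counts (each segment already excludes blocked cells): A→F: 1; F→R: 4; product = 4.
That gives 4 routes.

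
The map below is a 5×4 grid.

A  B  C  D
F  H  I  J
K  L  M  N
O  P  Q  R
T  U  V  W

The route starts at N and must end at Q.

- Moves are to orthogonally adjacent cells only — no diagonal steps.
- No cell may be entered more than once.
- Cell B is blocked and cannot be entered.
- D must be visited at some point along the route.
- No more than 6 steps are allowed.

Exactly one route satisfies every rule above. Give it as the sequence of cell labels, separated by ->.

N -> J -> D -> C -> I -> M -> Q

The budget equals the shortest possible length, so every move has to be on a shortest route through the required cells.
Route from N: 2× up (reaching D), left to C, 3× down (reaching Q) — 6 moves in all.
Check: all required cells visited; 6 ≤ 6 moves.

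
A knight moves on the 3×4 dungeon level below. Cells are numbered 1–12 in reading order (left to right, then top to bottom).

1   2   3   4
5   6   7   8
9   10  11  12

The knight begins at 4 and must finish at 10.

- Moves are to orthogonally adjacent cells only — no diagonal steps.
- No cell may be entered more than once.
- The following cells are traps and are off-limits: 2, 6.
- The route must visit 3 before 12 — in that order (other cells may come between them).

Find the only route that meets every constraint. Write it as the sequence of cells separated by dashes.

The waypoints must appear in the order 3, 12, with no cell reused.
Route from 4: left 1 to 3, down 1 to 7, right 1 to 8, down 1 to 12, left 2 to 10 — 6 moves in all.
Check: order respected (3 at step 1, 12 at step 4).

4 - 3 - 7 - 8 - 12 - 11 - 10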